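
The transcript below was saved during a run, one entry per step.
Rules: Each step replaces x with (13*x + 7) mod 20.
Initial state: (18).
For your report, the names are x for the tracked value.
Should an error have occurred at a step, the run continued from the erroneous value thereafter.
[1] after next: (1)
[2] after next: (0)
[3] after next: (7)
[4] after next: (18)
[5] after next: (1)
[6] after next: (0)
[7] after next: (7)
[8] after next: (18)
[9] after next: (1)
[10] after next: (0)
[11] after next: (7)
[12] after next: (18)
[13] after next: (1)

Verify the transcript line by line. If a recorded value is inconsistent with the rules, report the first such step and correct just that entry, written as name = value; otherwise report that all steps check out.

no error

Step 1: x = (13*18 + 7) mod 20 = 1 — confirmed correct.
Step 2: x = (13*1 + 7) mod 20 = 0 — exactly as logged.
Step 3: x = (13*0 + 7) mod 20 = 7 — exactly as logged.
Step 4: x = (13*7 + 7) mod 20 = 18 — exactly as logged.
Step 5: x = (13*18 + 7) mod 20 = 1 — confirmed correct.
Step 6: x = (13*1 + 7) mod 20 = 0 — agrees with the transcript.
Step 7: x = (13*0 + 7) mod 20 = 7 — same as recorded.
Step 8: x = (13*7 + 7) mod 20 = 18 — checks out.
Step 9: x = (13*18 + 7) mod 20 = 1 — checks out.
Step 10: x = (13*1 + 7) mod 20 = 0 — in agreement.
Step 11: x = (13*0 + 7) mod 20 = 7 — in agreement.
Step 12: x = (13*7 + 7) mod 20 = 18 — in agreement.
Step 13: x = (13*18 + 7) mod 20 = 1 — exactly as logged.
All entries verified; no error found.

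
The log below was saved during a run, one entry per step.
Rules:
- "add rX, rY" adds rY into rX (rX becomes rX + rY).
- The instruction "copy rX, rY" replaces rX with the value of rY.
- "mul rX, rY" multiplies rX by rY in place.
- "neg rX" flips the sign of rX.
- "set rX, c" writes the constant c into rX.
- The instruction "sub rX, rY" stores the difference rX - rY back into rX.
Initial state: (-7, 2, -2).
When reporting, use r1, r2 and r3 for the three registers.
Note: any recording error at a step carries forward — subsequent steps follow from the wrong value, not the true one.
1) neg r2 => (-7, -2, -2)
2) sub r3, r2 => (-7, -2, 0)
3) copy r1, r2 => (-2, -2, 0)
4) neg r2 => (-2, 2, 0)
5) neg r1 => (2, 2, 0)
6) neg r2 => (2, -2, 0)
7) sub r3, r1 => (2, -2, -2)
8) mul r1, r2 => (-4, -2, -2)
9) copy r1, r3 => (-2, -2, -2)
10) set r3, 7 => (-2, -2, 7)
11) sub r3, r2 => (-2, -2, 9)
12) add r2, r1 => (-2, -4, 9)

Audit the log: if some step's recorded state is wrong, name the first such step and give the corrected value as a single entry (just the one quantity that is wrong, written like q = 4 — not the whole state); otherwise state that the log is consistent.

no error

1. r2 = -(2) = -2 (checks out)
2. r3 = -2 - -2 = 0 (exactly as logged)
3. r1 = -2 (no discrepancy)
4. r2 = -(-2) = 2 (same as recorded)
5. r1 = -(-2) = 2 (in agreement)
6. r2 = -(2) = -2 (matches)
7. r3 = 0 - 2 = -2 (no discrepancy)
8. r1 = 2 * -2 = -4 (same as recorded)
9. r1 = -2 (in agreement)
10. r3 = 7 (no discrepancy)
11. r3 = 7 - -2 = 9 (same as recorded)
12. r2 = -2 + -2 = -4 (consistent with the log)
Every step is consistent.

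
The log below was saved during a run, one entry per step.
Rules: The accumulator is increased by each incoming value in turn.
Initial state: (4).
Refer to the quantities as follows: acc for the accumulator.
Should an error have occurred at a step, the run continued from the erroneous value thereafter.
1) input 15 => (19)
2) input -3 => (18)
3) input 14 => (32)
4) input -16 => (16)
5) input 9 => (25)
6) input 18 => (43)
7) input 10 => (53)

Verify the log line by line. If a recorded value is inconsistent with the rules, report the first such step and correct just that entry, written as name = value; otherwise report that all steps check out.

1. acc = 4 + 15 = 19 (consistent with the log)
2. acc = 19 + -3 = 16 (the log disagrees here)
First deviation found at step 2; the corrected entry is acc = 16.

step 2, acc = 16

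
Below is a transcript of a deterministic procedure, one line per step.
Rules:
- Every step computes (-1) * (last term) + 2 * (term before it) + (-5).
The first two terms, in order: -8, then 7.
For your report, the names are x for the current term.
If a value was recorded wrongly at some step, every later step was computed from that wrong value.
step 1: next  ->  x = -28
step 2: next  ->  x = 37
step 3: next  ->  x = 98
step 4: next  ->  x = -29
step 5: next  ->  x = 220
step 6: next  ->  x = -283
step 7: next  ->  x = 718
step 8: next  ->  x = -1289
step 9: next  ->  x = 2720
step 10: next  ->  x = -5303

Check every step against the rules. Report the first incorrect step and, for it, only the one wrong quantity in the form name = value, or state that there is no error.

step 3, x = -98

Step 1: x = -1*(7) + (2)*(-8) + (-5) = -28 — consistent with the transcript.
Step 2: x = -1*(-28) + (2)*(7) + (-5) = 37 — checks out.
Step 3: x = -1*(37) + (2)*(-28) + (-5) = -98 — not what was recorded.
First deviation found at step 3; the corrected entry is x = -98.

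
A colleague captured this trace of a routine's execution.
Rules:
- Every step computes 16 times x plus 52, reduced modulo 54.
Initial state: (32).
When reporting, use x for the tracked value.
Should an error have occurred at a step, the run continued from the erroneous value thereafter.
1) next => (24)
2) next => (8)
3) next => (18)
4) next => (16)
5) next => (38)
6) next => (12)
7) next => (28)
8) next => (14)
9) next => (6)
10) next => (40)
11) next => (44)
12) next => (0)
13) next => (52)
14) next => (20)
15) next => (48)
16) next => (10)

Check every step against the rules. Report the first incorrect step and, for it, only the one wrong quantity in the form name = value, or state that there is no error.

step 2, x = 4

Step 1: x = (16*32 + 52) mod 54 = 24 — verified.
Step 2: x = (16*24 + 52) mod 54 = 4 — first mismatch against the trace.
So the first discrepancy is step 2, where the right value is x = 4.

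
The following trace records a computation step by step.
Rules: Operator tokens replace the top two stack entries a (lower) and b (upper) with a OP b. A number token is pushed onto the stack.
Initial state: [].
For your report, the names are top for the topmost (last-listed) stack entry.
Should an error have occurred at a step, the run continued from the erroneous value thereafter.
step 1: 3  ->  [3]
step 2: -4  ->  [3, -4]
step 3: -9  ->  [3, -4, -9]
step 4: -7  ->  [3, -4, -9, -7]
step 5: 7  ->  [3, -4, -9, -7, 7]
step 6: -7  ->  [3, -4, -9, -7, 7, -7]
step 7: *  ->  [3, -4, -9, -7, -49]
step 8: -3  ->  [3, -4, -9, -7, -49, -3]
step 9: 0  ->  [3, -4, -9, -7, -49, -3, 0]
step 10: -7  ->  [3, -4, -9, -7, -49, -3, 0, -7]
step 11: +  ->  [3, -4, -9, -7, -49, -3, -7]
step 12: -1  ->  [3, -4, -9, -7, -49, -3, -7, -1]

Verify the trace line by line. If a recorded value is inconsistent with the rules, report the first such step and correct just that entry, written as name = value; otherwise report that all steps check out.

no error

Recomputing the run from the initial state:
step 1: [3]
step 2: [3, -4]
step 3: [3, -4, -9]
step 4: [3, -4, -9, -7]
step 5: [3, -4, -9, -7, 7]
step 6: [3, -4, -9, -7, 7, -7]
step 7: [3, -4, -9, -7, -49]
step 8: [3, -4, -9, -7, -49, -3]
step 9: [3, -4, -9, -7, -49, -3, 0]
step 10: [3, -4, -9, -7, -49, -3, 0, -7]
step 11: [3, -4, -9, -7, -49, -3, -7]
step 12: [3, -4, -9, -7, -49, -3, -7, -1]
This matches the trace at every step.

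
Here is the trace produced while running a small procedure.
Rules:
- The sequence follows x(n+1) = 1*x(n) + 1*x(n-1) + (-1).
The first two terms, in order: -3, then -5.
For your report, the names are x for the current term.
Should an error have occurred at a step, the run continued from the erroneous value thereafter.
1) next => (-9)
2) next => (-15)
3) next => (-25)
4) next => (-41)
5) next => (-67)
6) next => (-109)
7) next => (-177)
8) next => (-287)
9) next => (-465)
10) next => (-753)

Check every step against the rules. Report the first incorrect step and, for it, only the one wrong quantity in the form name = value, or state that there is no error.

no error

step 1: x = 1*(-5) + (1)*(-3) + (-1) = -9 -> matches
step 2: x = 1*(-9) + (1)*(-5) + (-1) = -15 -> exactly as logged
step 3: x = 1*(-15) + (1)*(-9) + (-1) = -25 -> checks out
step 4: x = 1*(-25) + (1)*(-15) + (-1) = -41 -> matches
step 5: x = 1*(-41) + (1)*(-25) + (-1) = -67 -> agrees with the trace
step 6: x = 1*(-67) + (1)*(-41) + (-1) = -109 -> confirmed correct
step 7: x = 1*(-109) + (1)*(-67) + (-1) = -177 -> in agreement
step 8: x = 1*(-177) + (1)*(-109) + (-1) = -287 -> checks out
step 9: x = 1*(-287) + (1)*(-177) + (-1) = -465 -> confirmed correct
step 10: x = 1*(-465) + (1)*(-287) + (-1) = -753 -> in agreement
All entries verified; no error found.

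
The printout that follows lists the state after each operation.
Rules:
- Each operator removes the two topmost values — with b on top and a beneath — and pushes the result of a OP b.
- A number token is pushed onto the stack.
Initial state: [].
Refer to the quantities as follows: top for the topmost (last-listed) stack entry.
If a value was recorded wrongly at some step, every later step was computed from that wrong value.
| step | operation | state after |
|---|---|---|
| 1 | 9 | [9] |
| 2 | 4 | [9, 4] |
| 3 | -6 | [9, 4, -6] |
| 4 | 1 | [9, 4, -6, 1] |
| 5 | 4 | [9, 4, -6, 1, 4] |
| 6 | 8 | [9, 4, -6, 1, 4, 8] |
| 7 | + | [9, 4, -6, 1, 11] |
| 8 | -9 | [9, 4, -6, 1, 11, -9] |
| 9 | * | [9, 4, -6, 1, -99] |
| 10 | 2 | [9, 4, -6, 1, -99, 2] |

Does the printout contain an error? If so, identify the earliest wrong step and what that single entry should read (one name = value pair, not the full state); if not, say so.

Recomputing the run from the initial state:
step 1: [9]
step 2: [9, 4]
step 3: [9, 4, -6]
step 4: [9, 4, -6, 1]
step 5: [9, 4, -6, 1, 4]
step 6: [9, 4, -6, 1, 4, 8]
step 7: [9, 4, -6, 1, 12]
step 8: [9, 4, -6, 1, 12, -9]
step 9: [9, 4, -6, 1, -108]
step 10: [9, 4, -6, 1, -108, 2]
The first disagreement with the printout is at step 7, where the value should be top = 12.

step 7, top = 12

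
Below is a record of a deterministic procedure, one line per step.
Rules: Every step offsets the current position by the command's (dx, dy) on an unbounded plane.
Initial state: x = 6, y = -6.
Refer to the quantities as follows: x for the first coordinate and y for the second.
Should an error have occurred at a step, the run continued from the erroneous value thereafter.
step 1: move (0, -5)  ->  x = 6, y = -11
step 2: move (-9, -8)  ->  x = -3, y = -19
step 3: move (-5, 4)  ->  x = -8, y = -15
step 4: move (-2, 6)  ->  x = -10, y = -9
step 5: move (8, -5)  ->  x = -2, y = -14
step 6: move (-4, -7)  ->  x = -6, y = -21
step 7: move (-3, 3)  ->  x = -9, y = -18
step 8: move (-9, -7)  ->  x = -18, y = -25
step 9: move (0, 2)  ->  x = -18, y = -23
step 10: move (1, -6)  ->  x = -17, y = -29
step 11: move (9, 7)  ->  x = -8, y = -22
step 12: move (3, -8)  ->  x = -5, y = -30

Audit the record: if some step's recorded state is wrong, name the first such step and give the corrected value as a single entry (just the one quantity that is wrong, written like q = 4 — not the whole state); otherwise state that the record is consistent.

no error

1. x = 6 + (0) = 6, y = -6 + (-5) = -11 (agrees with the record)
2. x = 6 + (-9) = -3, y = -11 + (-8) = -19 (same as recorded)
3. x = -3 + (-5) = -8, y = -19 + (4) = -15 (no discrepancy)
4. x = -8 + (-2) = -10, y = -15 + (6) = -9 (matches)
5. x = -10 + (8) = -2, y = -9 + (-5) = -14 (no discrepancy)
6. x = -2 + (-4) = -6, y = -14 + (-7) = -21 (in agreement)
7. x = -6 + (-3) = -9, y = -21 + (3) = -18 (checks out)
8. x = -9 + (-9) = -18, y = -18 + (-7) = -25 (same as recorded)
9. x = -18 + (0) = -18, y = -25 + (2) = -23 (same as recorded)
10. x = -18 + (1) = -17, y = -23 + (-6) = -29 (matches)
11. x = -17 + (9) = -8, y = -29 + (7) = -22 (checks out)
12. x = -8 + (3) = -5, y = -22 + (-8) = -30 (checks out)
All steps check out; nothing to correct.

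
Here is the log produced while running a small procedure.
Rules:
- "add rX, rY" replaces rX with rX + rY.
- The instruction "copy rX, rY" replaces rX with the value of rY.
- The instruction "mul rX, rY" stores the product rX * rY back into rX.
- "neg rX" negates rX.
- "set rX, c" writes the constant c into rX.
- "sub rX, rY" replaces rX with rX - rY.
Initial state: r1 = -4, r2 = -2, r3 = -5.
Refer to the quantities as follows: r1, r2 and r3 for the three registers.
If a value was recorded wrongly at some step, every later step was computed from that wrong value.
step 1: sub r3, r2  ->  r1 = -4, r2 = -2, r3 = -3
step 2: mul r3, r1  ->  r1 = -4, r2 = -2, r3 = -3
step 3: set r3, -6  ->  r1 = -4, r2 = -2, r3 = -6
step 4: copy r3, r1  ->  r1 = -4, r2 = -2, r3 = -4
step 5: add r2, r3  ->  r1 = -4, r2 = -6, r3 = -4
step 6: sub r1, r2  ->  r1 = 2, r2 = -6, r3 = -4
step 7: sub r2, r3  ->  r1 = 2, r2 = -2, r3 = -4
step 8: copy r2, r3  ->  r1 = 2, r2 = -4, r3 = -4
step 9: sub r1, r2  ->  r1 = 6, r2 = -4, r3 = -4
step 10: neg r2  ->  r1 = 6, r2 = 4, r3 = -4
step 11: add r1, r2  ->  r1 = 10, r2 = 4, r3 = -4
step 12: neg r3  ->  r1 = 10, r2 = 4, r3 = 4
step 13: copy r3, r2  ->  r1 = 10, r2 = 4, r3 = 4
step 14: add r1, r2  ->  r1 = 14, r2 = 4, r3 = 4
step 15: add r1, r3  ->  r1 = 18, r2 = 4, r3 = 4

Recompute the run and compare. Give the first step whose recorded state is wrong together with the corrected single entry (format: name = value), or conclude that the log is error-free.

Step 1: r3 = -5 - -2 = -3 — agrees with the log.
Step 2: r3 = -3 * -4 = 12 — first mismatch against the log.
That makes step 2 the first incorrect line — r3 = 12 is what it should show.

step 2, r3 = 12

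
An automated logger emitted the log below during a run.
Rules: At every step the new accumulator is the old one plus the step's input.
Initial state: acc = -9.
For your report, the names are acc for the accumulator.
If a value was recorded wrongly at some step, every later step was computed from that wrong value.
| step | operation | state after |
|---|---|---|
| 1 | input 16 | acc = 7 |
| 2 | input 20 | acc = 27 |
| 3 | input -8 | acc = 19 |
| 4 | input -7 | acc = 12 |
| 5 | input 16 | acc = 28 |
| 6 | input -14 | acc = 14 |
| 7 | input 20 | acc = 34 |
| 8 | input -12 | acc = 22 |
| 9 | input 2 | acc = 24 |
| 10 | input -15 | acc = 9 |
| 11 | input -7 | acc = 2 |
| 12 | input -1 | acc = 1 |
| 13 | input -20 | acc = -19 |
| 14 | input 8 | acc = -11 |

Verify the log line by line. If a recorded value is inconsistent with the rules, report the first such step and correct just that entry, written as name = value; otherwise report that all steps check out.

Recomputing the run from the initial state:
step 1: acc = 7
step 2: acc = 27
step 3: acc = 19
step 4: acc = 12
step 5: acc = 28
step 6: acc = 14
step 7: acc = 34
step 8: acc = 22
step 9: acc = 24
step 10: acc = 9
step 11: acc = 2
step 12: acc = 1
step 13: acc = -19
step 14: acc = -11
This matches the log at every step.

no error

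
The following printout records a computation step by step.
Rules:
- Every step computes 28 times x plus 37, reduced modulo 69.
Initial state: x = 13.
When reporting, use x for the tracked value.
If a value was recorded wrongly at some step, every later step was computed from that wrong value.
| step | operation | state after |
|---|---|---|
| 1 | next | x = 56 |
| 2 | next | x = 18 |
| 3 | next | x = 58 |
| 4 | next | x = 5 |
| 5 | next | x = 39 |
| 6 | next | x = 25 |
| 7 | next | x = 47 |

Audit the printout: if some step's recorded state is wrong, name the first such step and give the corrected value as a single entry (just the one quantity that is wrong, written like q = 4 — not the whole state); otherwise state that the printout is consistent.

no error

Recomputing the run from the initial state:
step 1: x = 56
step 2: x = 18
step 3: x = 58
step 4: x = 5
step 5: x = 39
step 6: x = 25
step 7: x = 47
This matches the printout at every step.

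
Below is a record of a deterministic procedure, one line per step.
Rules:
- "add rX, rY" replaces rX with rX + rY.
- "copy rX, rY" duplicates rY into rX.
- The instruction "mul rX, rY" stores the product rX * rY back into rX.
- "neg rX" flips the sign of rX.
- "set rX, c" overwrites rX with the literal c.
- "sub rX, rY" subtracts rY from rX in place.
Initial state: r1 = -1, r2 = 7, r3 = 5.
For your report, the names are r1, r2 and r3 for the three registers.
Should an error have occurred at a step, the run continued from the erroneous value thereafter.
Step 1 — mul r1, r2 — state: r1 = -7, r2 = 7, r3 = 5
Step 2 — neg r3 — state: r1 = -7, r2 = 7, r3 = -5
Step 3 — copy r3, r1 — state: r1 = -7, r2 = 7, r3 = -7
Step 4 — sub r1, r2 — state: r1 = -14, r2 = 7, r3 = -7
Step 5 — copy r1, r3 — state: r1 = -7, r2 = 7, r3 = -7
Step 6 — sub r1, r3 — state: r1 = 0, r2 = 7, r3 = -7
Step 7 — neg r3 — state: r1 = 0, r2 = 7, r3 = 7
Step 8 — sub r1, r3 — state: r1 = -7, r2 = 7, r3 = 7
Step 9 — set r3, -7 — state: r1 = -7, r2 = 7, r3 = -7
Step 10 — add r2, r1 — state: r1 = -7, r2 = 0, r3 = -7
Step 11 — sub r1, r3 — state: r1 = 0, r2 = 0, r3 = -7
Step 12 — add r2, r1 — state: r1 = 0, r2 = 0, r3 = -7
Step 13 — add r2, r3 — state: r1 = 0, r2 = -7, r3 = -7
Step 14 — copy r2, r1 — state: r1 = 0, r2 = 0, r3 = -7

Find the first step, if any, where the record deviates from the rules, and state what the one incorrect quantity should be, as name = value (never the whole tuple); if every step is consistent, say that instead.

1. r1 = -1 * 7 = -7 (verified)
2. r3 = -(5) = -5 (no discrepancy)
3. r3 = -7 (agrees with the record)
4. r1 = -7 - 7 = -14 (in agreement)
5. r1 = -7 (same as recorded)
6. r1 = -7 - -7 = 0 (consistent with the record)
7. r3 = -(-7) = 7 (in agreement)
8. r1 = 0 - 7 = -7 (same as recorded)
9. r3 = -7 (same as recorded)
10. r2 = 7 + -7 = 0 (matches)
11. r1 = -7 - -7 = 0 (agrees with the record)
12. r2 = 0 + 0 = 0 (agrees with the record)
13. r2 = 0 + -7 = -7 (confirmed correct)
14. r2 = 0 (consistent with the record)
No step deviates from the rules.

no error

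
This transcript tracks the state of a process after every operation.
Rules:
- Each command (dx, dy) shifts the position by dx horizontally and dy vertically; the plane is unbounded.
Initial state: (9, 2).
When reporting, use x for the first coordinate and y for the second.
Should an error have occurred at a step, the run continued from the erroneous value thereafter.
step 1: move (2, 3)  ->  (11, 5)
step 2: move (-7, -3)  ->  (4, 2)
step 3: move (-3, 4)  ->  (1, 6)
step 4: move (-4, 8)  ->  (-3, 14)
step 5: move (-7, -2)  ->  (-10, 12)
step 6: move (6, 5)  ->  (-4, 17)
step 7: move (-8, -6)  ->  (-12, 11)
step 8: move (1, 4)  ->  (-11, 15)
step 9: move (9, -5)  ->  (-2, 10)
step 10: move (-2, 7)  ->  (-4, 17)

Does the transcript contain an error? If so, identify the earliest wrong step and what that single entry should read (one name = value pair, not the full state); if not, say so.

Recomputing the run from the initial state:
step 1: x = 11, y = 5
step 2: x = 4, y = 2
step 3: x = 1, y = 6
step 4: x = -3, y = 14
step 5: x = -10, y = 12
step 6: x = -4, y = 17
step 7: x = -12, y = 11
step 8: x = -11, y = 15
step 9: x = -2, y = 10
step 10: x = -4, y = 17
This matches the transcript at every step.

no error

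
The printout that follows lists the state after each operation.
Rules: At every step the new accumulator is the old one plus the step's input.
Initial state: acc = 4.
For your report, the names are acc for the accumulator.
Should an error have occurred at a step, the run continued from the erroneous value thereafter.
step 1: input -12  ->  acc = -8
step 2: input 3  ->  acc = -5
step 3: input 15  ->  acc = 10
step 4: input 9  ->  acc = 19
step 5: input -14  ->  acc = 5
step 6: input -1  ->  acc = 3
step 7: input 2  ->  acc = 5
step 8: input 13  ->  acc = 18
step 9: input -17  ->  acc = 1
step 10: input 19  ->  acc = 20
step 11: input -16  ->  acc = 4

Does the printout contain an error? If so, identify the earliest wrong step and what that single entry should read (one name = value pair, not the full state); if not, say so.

step 6, acc = 4

Recomputing the run from the initial state:
step 1: acc = -8
step 2: acc = -5
step 3: acc = 10
step 4: acc = 19
step 5: acc = 5
step 6: acc = 4
step 7: acc = 6
step 8: acc = 19
step 9: acc = 2
step 10: acc = 21
step 11: acc = 5
The first disagreement with the printout is at step 6, where the value should be acc = 4.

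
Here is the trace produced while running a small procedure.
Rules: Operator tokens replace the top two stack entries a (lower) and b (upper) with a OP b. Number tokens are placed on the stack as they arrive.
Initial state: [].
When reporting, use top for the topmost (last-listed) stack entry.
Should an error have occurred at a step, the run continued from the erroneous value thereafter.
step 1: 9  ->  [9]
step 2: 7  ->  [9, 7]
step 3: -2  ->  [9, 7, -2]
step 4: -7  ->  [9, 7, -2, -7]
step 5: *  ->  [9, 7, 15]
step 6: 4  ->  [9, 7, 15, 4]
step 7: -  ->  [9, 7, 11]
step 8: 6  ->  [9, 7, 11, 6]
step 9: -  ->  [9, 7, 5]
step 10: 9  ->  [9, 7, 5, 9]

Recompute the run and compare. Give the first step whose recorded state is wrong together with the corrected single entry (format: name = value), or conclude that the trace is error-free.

Recomputing the run from the initial state:
step 1: [9]
step 2: [9, 7]
step 3: [9, 7, -2]
step 4: [9, 7, -2, -7]
step 5: [9, 7, 14]
step 6: [9, 7, 14, 4]
step 7: [9, 7, 10]
step 8: [9, 7, 10, 6]
step 9: [9, 7, 4]
step 10: [9, 7, 4, 9]
The first disagreement with the trace is at step 5, where the value should be top = 14.

step 5, top = 14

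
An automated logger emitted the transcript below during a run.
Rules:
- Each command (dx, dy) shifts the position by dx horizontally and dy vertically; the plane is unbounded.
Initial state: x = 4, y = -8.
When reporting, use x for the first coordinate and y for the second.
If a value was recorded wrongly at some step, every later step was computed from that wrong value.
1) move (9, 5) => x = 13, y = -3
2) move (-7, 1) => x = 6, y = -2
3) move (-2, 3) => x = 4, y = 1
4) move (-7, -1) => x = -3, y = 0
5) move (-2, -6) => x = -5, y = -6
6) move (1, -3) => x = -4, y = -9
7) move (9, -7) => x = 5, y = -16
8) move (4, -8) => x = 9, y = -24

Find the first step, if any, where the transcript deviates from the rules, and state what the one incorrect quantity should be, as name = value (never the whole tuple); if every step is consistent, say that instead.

step 1: x = 4 + (9) = 13, y = -8 + (5) = -3 -> exactly as logged
step 2: x = 13 + (-7) = 6, y = -3 + (1) = -2 -> agrees with the transcript
step 3: x = 6 + (-2) = 4, y = -2 + (3) = 1 -> no discrepancy
step 4: x = 4 + (-7) = -3, y = 1 + (-1) = 0 -> checks out
step 5: x = -3 + (-2) = -5, y = 0 + (-6) = -6 -> same as recorded
step 6: x = -5 + (1) = -4, y = -6 + (-3) = -9 -> same as recorded
step 7: x = -4 + (9) = 5, y = -9 + (-7) = -16 -> same as recorded
step 8: x = 5 + (4) = 9, y = -16 + (-8) = -24 -> checks out
All steps check out; nothing to correct.

no error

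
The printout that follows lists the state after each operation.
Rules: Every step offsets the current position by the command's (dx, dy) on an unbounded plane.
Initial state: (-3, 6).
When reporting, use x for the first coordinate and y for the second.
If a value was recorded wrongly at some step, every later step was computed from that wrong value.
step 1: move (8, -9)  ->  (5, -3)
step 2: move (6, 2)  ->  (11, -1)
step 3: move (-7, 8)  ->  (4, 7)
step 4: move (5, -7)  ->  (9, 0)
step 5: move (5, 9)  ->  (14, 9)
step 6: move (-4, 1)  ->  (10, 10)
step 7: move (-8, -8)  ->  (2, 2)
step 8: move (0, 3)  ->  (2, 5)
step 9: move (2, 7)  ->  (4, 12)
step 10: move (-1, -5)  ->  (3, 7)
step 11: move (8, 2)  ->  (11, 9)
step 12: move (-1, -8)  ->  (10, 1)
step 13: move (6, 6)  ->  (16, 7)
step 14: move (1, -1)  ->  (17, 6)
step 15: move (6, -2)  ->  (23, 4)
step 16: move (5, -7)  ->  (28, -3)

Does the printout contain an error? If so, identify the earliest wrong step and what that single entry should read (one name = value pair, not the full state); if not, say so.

no error

Recomputing the run from the initial state:
step 1: x = 5, y = -3
step 2: x = 11, y = -1
step 3: x = 4, y = 7
step 4: x = 9, y = 0
step 5: x = 14, y = 9
step 6: x = 10, y = 10
step 7: x = 2, y = 2
step 8: x = 2, y = 5
step 9: x = 4, y = 12
step 10: x = 3, y = 7
step 11: x = 11, y = 9
step 12: x = 10, y = 1
step 13: x = 16, y = 7
step 14: x = 17, y = 6
step 15: x = 23, y = 4
step 16: x = 28, y = -3
This matches the printout at every step.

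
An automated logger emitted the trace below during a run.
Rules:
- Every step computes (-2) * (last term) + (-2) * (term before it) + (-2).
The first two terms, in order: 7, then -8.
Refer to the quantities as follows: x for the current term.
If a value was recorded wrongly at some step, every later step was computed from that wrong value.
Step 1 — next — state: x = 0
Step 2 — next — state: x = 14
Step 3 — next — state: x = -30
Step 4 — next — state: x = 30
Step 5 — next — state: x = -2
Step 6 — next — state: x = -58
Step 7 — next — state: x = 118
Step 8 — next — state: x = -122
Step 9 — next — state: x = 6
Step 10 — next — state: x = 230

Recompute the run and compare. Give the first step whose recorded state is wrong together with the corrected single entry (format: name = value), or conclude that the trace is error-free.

no error

Recomputing the run from the initial state:
step 1: x = 0
step 2: x = 14
step 3: x = -30
step 4: x = 30
step 5: x = -2
step 6: x = -58
step 7: x = 118
step 8: x = -122
step 9: x = 6
step 10: x = 230
This matches the trace at every step.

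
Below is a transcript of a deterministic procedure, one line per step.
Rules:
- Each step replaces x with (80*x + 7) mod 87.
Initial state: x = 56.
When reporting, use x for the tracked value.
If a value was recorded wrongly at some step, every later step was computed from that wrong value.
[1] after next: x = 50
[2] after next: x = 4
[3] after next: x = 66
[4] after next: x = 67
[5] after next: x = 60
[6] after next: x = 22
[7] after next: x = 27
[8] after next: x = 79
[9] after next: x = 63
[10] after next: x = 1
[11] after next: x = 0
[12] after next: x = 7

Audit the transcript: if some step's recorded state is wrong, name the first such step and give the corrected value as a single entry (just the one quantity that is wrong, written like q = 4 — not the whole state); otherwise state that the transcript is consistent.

step 2, x = 5

Recomputing the run from the initial state:
step 1: x = 50
step 2: x = 5
step 3: x = 59
step 4: x = 29
step 5: x = 65
step 6: x = 74
step 7: x = 11
step 8: x = 17
step 9: x = 62
step 10: x = 8
step 11: x = 38
step 12: x = 2
The first disagreement with the transcript is at step 2, where the value should be x = 5.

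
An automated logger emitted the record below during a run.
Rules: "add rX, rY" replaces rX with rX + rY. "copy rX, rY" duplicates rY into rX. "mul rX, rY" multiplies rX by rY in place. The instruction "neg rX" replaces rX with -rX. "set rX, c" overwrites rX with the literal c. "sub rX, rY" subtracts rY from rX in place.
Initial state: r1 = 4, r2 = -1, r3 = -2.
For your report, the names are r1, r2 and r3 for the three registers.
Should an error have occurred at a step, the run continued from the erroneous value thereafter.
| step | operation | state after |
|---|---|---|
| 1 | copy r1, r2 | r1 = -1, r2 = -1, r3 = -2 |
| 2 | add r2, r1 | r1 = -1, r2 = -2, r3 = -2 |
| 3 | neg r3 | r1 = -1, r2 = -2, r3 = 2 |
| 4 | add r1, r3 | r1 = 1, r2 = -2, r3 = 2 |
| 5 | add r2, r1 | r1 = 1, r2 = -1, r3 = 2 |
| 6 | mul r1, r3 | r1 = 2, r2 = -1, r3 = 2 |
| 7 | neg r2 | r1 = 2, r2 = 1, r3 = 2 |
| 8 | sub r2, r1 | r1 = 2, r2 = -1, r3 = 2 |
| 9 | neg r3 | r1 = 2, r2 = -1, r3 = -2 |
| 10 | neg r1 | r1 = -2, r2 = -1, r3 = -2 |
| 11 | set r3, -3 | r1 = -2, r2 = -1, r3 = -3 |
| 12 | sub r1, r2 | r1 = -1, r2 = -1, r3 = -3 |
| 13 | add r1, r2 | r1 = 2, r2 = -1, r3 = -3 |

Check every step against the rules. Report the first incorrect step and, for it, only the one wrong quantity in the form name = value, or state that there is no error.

Step 1: r1 = -1 — checks out.
Step 2: r2 = -1 + -1 = -2 — verified.
Step 3: r3 = -(-2) = 2 — checks out.
Step 4: r1 = -1 + 2 = 1 — same as recorded.
Step 5: r2 = -2 + 1 = -1 — agrees with the record.
Step 6: r1 = 1 * 2 = 2 — no discrepancy.
Step 7: r2 = -(-1) = 1 — in agreement.
Step 8: r2 = 1 - 2 = -1 — consistent with the record.
Step 9: r3 = -(2) = -2 — no discrepancy.
Step 10: r1 = -(2) = -2 — same as recorded.
Step 11: r3 = -3 — exactly as logged.
Step 12: r1 = -2 - -1 = -1 — checks out.
Step 13: r1 = -1 + -1 = -2 — the record disagrees here.
That makes step 13 the first incorrect line — r1 = -2 is what it should show.

step 13, r1 = -2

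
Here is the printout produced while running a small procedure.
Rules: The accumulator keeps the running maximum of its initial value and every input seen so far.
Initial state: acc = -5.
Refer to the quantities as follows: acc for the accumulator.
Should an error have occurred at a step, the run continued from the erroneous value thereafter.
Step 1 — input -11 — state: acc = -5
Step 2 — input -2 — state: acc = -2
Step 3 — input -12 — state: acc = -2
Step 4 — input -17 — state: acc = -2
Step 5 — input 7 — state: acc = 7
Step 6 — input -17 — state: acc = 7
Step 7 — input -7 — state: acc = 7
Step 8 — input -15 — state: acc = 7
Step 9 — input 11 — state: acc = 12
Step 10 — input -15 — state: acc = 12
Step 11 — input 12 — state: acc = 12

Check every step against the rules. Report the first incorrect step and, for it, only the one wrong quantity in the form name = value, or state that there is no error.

1. acc = max(-5, -11) = -5 (in agreement)
2. acc = max(-5, -2) = -2 (consistent with the printout)
3. acc = max(-2, -12) = -2 (no discrepancy)
4. acc = max(-2, -17) = -2 (agrees with the printout)
5. acc = max(-2, 7) = 7 (consistent with the printout)
6. acc = max(7, -17) = 7 (matches)
7. acc = max(7, -7) = 7 (verified)
8. acc = max(7, -15) = 7 (verified)
9. acc = max(7, 11) = 11 (a discrepancy with the printout)
First deviation found at step 9; the corrected entry is acc = 11.

step 9, acc = 11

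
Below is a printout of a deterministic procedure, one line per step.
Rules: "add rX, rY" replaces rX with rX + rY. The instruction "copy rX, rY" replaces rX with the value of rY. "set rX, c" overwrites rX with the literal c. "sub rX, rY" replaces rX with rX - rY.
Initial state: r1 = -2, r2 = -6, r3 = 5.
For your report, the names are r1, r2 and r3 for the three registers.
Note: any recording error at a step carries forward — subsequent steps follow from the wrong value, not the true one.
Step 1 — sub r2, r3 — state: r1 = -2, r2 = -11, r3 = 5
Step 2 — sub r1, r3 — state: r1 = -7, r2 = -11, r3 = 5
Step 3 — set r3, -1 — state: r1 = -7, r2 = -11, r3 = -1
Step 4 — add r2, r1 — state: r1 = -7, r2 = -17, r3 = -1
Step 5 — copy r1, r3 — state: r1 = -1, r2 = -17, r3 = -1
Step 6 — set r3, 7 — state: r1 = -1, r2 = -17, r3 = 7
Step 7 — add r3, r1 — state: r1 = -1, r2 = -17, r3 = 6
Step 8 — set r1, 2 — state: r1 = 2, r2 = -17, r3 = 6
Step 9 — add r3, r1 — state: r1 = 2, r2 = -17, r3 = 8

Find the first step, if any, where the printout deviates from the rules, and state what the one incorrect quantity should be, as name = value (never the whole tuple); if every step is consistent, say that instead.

Step 1: r2 = -6 - 5 = -11 — agrees with the printout.
Step 2: r1 = -2 - 5 = -7 — in agreement.
Step 3: r3 = -1 — matches.
Step 4: r2 = -11 + -7 = -18 — the recorded entry deviates here.
The earliest wrong entry is at step 4: it should read r2 = -18.

step 4, r2 = -18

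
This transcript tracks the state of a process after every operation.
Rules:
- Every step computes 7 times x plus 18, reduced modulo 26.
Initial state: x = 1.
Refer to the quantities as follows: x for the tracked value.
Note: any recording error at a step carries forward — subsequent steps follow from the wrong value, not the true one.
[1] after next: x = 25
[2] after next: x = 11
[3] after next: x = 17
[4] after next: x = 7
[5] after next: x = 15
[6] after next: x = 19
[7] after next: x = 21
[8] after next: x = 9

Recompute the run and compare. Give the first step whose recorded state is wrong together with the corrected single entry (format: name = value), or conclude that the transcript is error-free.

Recomputing the run from the initial state:
step 1: x = 25
step 2: x = 11
step 3: x = 17
step 4: x = 7
step 5: x = 15
step 6: x = 19
step 7: x = 21
step 8: x = 9
This matches the transcript at every step.

no error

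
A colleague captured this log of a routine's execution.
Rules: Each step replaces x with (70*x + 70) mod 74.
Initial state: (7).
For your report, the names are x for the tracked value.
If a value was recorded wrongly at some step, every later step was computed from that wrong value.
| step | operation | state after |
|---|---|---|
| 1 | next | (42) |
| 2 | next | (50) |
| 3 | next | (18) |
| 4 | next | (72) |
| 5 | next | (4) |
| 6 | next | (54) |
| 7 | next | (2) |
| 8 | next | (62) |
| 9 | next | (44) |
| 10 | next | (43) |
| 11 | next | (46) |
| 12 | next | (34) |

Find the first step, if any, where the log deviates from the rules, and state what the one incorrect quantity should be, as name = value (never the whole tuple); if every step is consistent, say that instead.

step 10, x = 42

Step 1: x = (70*7 + 70) mod 74 = 42 — in agreement.
Step 2: x = (70*42 + 70) mod 74 = 50 — verified.
Step 3: x = (70*50 + 70) mod 74 = 18 — confirmed correct.
Step 4: x = (70*18 + 70) mod 74 = 72 — consistent with the log.
Step 5: x = (70*72 + 70) mod 74 = 4 — no discrepancy.
Step 6: x = (70*4 + 70) mod 74 = 54 — checks out.
Step 7: x = (70*54 + 70) mod 74 = 2 — agrees with the log.
Step 8: x = (70*2 + 70) mod 74 = 62 — matches.
Step 9: x = (70*62 + 70) mod 74 = 44 — matches.
Step 10: x = (70*44 + 70) mod 74 = 42 — not what was recorded.
First incorrect step: 10; the correct value is x = 42.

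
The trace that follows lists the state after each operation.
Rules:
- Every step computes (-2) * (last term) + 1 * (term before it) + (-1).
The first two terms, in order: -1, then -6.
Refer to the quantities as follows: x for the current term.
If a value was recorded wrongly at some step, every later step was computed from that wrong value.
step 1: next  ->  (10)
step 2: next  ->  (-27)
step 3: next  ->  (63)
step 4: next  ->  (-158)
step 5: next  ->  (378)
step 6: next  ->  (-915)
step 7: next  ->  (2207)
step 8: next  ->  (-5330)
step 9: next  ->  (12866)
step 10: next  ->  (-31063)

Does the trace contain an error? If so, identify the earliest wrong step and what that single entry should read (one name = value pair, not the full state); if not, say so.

1. x = -2*(-6) + (1)*(-1) + (-1) = 10 (no discrepancy)
2. x = -2*(10) + (1)*(-6) + (-1) = -27 (confirmed correct)
3. x = -2*(-27) + (1)*(10) + (-1) = 63 (same as recorded)
4. x = -2*(63) + (1)*(-27) + (-1) = -154 (not what was recorded)
That makes step 4 the first incorrect line — x = -154 is what it should show.

step 4, x = -154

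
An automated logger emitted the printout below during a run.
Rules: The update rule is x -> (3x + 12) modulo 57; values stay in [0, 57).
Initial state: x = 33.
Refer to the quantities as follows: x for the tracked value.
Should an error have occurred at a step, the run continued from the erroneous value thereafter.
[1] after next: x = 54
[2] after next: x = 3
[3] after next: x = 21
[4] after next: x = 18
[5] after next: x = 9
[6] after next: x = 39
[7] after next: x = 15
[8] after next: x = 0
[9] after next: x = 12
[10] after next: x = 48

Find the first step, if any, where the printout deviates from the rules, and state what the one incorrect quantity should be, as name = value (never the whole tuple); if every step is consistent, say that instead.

Step 1: x = (3*33 + 12) mod 57 = 54 — same as recorded.
Step 2: x = (3*54 + 12) mod 57 = 3 — matches.
Step 3: x = (3*3 + 12) mod 57 = 21 — in agreement.
Step 4: x = (3*21 + 12) mod 57 = 18 — confirmed correct.
Step 5: x = (3*18 + 12) mod 57 = 9 — same as recorded.
Step 6: x = (3*9 + 12) mod 57 = 39 — verified.
Step 7: x = (3*39 + 12) mod 57 = 15 — consistent with the printout.
Step 8: x = (3*15 + 12) mod 57 = 0 — in agreement.
Step 9: x = (3*0 + 12) mod 57 = 12 — exactly as logged.
Step 10: x = (3*12 + 12) mod 57 = 48 — matches.
Every step is consistent.

no error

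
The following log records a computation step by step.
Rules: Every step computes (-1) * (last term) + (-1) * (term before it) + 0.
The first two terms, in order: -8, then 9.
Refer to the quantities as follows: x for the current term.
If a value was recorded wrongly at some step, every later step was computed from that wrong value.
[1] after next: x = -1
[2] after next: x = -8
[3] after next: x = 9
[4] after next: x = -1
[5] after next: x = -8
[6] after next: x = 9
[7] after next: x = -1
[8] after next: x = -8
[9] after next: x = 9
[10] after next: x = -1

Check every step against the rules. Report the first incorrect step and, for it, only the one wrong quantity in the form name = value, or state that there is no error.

no error

1. x = -1*(9) + (-1)*(-8) + (0) = -1 (in agreement)
2. x = -1*(-1) + (-1)*(9) + (0) = -8 (exactly as logged)
3. x = -1*(-8) + (-1)*(-1) + (0) = 9 (no discrepancy)
4. x = -1*(9) + (-1)*(-8) + (0) = -1 (consistent with the log)
5. x = -1*(-1) + (-1)*(9) + (0) = -8 (agrees with the log)
6. x = -1*(-8) + (-1)*(-1) + (0) = 9 (exactly as logged)
7. x = -1*(9) + (-1)*(-8) + (0) = -1 (verified)
8. x = -1*(-1) + (-1)*(9) + (0) = -8 (agrees with the log)
9. x = -1*(-8) + (-1)*(-1) + (0) = 9 (consistent with the log)
10. x = -1*(9) + (-1)*(-8) + (0) = -1 (in agreement)
Nothing is out of place; the run is error-free.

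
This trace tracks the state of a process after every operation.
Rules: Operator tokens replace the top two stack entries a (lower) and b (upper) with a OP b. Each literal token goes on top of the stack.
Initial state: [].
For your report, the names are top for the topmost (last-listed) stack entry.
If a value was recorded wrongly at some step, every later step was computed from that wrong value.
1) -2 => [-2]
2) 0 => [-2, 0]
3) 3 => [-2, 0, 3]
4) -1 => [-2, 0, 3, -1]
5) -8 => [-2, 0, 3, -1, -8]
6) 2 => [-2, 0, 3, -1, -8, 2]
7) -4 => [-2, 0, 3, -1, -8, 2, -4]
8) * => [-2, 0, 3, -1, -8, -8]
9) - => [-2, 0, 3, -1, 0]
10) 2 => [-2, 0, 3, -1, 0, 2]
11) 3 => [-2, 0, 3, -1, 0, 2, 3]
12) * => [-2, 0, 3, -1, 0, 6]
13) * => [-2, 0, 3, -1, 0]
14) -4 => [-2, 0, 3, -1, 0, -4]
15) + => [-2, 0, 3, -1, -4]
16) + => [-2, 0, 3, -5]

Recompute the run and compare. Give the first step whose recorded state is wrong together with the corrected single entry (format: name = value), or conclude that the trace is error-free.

Step 1: push -2: top = -2 — consistent with the trace.
Step 2: push 0: top = 0 — checks out.
Step 3: push 3: top = 3 — consistent with the trace.
Step 4: push -1: top = -1 — no discrepancy.
Step 5: push -8: top = -8 — checks out.
Step 6: push 2: top = 2 — consistent with the trace.
Step 7: push -4: top = -4 — exactly as logged.
Step 8: 2 * -4 = -8 — consistent with the trace.
Step 9: -8 - -8 = 0 — checks out.
Step 10: push 2: top = 2 — exactly as logged.
Step 11: push 3: top = 3 — in agreement.
Step 12: 2 * 3 = 6 — in agreement.
Step 13: 0 * 6 = 0 — agrees with the trace.
Step 14: push -4: top = -4 — agrees with the trace.
Step 15: 0 + -4 = -4 — same as recorded.
Step 16: -1 + -4 = -5 — in agreement.
All steps check out; nothing to correct.

no error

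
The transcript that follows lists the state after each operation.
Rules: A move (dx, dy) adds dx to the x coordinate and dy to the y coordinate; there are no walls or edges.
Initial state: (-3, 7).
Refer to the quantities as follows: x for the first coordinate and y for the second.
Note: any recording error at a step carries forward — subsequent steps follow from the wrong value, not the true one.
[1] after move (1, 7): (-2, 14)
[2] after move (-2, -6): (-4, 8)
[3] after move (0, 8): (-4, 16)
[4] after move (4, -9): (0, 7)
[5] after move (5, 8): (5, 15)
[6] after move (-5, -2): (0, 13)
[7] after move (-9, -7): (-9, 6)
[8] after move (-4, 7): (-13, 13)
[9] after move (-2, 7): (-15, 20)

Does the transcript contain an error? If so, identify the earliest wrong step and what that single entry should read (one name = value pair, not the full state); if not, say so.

no error

Step 1: x = -3 + (1) = -2, y = 7 + (7) = 14 — agrees with the transcript.
Step 2: x = -2 + (-2) = -4, y = 14 + (-6) = 8 — matches.
Step 3: x = -4 + (0) = -4, y = 8 + (8) = 16 — confirmed correct.
Step 4: x = -4 + (4) = 0, y = 16 + (-9) = 7 — verified.
Step 5: x = 0 + (5) = 5, y = 7 + (8) = 15 — in agreement.
Step 6: x = 5 + (-5) = 0, y = 15 + (-2) = 13 — consistent with the transcript.
Step 7: x = 0 + (-9) = -9, y = 13 + (-7) = 6 — no discrepancy.
Step 8: x = -9 + (-4) = -13, y = 6 + (7) = 13 — same as recorded.
Step 9: x = -13 + (-2) = -15, y = 13 + (7) = 20 — verified.
The recomputation confirms every line.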